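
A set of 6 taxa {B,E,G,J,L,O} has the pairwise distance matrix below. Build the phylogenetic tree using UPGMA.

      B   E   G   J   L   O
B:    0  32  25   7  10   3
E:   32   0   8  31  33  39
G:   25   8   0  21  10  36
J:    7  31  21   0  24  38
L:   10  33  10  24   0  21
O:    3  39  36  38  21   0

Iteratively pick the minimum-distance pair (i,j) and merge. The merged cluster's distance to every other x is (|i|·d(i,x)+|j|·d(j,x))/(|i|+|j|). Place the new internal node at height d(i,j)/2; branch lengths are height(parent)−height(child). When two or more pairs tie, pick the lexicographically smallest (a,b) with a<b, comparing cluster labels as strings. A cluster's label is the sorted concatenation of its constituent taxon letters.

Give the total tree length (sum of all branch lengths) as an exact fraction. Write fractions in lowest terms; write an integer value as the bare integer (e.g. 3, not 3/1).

425/8

iteration 1: select B,O (d=3); attach at lengths (3/2, 3/2); label the merged cluster BO
  updated: d(BO,E)=71/2, d(BO,G)=61/2, d(BO,J)=45/2, d(BO,L)=31/2
iteration 2: select E,G (d=8); attach at lengths (4, 4); label the merged cluster EG
  updated: d(BO,EG)=33, d(EG,J)=26, d(EG,L)=43/2
iteration 3: select BO,L (d=31/2); attach at lengths (25/4, 31/4); label the merged cluster BLO
  updated: d(BLO,EG)=175/6, d(BLO,J)=23
iteration 4: select BLO,J (d=23); attach at lengths (15/4, 23/2); label the merged cluster BJLO
  updated: d(BJLO,EG)=227/8
iteration 5: select BJLO,EG (d=227/8); attach at lengths (43/16, 163/16); label the merged cluster BEGJLO
final tree: ((((B:3/2,O:3/2):25/4,L:31/4):15/4,J:23/2):43/16,(E:4,G:4):163/16)
total length: 425/8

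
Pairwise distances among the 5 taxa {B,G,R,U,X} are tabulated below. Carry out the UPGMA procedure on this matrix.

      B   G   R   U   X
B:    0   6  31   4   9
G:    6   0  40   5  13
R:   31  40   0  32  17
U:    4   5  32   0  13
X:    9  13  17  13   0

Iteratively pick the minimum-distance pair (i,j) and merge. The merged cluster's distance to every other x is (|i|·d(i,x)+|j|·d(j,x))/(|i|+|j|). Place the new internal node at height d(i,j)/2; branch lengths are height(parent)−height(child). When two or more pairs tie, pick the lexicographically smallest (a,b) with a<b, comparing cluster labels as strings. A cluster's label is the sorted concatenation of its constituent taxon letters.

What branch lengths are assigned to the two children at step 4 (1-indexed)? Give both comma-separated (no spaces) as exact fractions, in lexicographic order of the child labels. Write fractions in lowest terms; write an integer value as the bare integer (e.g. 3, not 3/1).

55/6,15

1. join B+U (d=4) ⇒ BU; edges |B|=2, |U|=2
  updated: d(BU,G)=11/2, d(BU,R)=63/2, d(BU,X)=11
2. join BU+G (d=11/2) ⇒ BGU; edges |BU|=3/4, |G|=11/4
  updated: d(BGU,R)=103/3, d(BGU,X)=35/3
3. join BGU+X (d=35/3) ⇒ BGUX; edges |BGU|=37/12, |X|=35/6
  updated: d(BGUX,R)=30
4. join BGUX+R (d=30) ⇒ BGRUX; edges |BGUX|=55/6, |R|=15
final tree: ((((B:2,U:2):3/4,G:11/4):37/12,X:35/6):55/6,R:15)
total length: 487/12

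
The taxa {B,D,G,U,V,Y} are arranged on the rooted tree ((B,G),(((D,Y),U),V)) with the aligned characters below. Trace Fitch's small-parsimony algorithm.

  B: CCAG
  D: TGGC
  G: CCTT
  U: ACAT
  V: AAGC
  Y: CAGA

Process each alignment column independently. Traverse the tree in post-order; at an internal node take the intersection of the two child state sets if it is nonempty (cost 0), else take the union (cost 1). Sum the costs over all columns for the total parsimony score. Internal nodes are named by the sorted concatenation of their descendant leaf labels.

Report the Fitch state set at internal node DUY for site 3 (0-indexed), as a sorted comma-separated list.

BG@0: {C} ∩ {C} = {C} (intersection, +0)
DY@0: {T} ∪ {C} = {C,T} (union, +1)
DUY@0: {C,T} ∪ {A} = {A,C,T} (union, +1)
DUVY@0: {A,C,T} ∩ {A} = {A} (intersection, +0)
BDGUVY@0: {C} ∪ {A} = {A,C} (union, +1)
BG@1: {C} ∩ {C} = {C} (intersection, +0)
DY@1: {G} ∪ {A} = {A,G} (union, +1)
DUY@1: {A,G} ∪ {C} = {A,C,G} (union, +1)
DUVY@1: {A,C,G} ∩ {A} = {A} (intersection, +0)
BDGUVY@1: {C} ∪ {A} = {A,C} (union, +1)
BG@2: {A} ∪ {T} = {A,T} (union, +1)
DY@2: {G} ∩ {G} = {G} (intersection, +0)
DUY@2: {G} ∪ {A} = {A,G} (union, +1)
DUVY@2: {A,G} ∩ {G} = {G} (intersection, +0)
BDGUVY@2: {A,T} ∪ {G} = {A,G,T} (union, +1)
BG@3: {G} ∪ {T} = {G,T} (union, +1)
DY@3: {C} ∪ {A} = {A,C} (union, +1)
DUY@3: {A,C} ∪ {T} = {A,C,T} (union, +1)
DUVY@3: {A,C,T} ∩ {C} = {C} (intersection, +0)
BDGUVY@3: {G,T} ∪ {C} = {C,G,T} (union, +1)
per-site changes: [3, 3, 3, 4]; total = 13

A,C,T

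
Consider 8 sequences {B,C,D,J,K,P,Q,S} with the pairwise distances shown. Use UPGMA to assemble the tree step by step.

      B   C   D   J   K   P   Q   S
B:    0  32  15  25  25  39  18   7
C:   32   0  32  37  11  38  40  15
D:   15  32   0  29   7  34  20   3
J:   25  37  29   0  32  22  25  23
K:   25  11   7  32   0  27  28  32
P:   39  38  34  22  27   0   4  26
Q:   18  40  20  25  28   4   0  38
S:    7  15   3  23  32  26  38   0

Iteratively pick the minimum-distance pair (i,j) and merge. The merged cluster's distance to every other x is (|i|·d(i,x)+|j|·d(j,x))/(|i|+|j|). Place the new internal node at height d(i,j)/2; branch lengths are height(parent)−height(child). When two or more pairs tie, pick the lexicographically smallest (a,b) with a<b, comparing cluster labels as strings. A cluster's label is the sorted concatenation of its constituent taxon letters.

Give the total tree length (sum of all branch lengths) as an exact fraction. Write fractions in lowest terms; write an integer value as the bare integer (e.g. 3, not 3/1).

1. join D+S (d=3) ⇒ DS; edges |D|=3/2, |S|=3/2
  updated: d(B,DS)=11, d(C,DS)=47/2, d(DS,J)=26, d(DS,K)=39/2, d(DS,P)=30, d(DS,Q)=29
2. join P+Q (d=4) ⇒ PQ; edges |P|=2, |Q|=2
  updated: d(B,PQ)=57/2, d(C,PQ)=39, d(DS,PQ)=59/2, d(J,PQ)=47/2, d(K,PQ)=55/2
3. join B+DS (d=11) ⇒ BDS; edges |B|=11/2, |DS|=4
  updated: d(BDS,C)=79/3, d(BDS,J)=77/3, d(BDS,K)=64/3, d(BDS,PQ)=175/6
4. join C+K (d=11) ⇒ CK; edges |C|=11/2, |K|=11/2
  updated: d(BDS,CK)=143/6, d(CK,J)=69/2, d(CK,PQ)=133/4
5. join J+PQ (d=47/2) ⇒ JPQ; edges |J|=47/4, |PQ|=39/4
  updated: d(BDS,JPQ)=28, d(CK,JPQ)=101/3
6. join BDS+CK (d=143/6) ⇒ BCDKS; edges |BDS|=77/12, |CK|=77/12
  updated: d(BCDKS,JPQ)=454/15
7. join BCDKS+JPQ (d=454/15) ⇒ BCDJKPQS; edges |BCDKS|=193/60, |JPQ|=203/60
final tree: (((B:11/2,(D:3/2,S:3/2):4):77/12,(C:11/2,K:11/2):77/12):193/60,(J:47/4,(P:2,Q:2):39/4):203/60)
total length: 2053/30

2053/30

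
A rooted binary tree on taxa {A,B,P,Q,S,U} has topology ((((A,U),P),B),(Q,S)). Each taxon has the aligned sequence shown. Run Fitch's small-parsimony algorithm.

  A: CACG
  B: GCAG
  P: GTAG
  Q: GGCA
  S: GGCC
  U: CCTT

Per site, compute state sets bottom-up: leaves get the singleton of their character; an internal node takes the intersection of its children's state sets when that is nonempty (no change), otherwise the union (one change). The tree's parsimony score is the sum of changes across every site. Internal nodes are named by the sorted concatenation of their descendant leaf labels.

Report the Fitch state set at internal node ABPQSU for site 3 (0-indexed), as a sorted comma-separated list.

AU@0: {C} ∩ {C} = {C} (intersection, +0)
APU@0: {C} ∪ {G} = {C,G} (union, +1)
ABPU@0: {C,G} ∩ {G} = {G} (intersection, +0)
QS@0: {G} ∩ {G} = {G} (intersection, +0)
ABPQSU@0: {G} ∩ {G} = {G} (intersection, +0)
AU@1: {A} ∪ {C} = {A,C} (union, +1)
APU@1: {A,C} ∪ {T} = {A,C,T} (union, +1)
ABPU@1: {A,C,T} ∩ {C} = {C} (intersection, +0)
QS@1: {G} ∩ {G} = {G} (intersection, +0)
ABPQSU@1: {C} ∪ {G} = {C,G} (union, +1)
AU@2: {C} ∪ {T} = {C,T} (union, +1)
APU@2: {C,T} ∪ {A} = {A,C,T} (union, +1)
ABPU@2: {A,C,T} ∩ {A} = {A} (intersection, +0)
QS@2: {C} ∩ {C} = {C} (intersection, +0)
ABPQSU@2: {A} ∪ {C} = {A,C} (union, +1)
AU@3: {G} ∪ {T} = {G,T} (union, +1)
APU@3: {G,T} ∩ {G} = {G} (intersection, +0)
ABPU@3: {G} ∩ {G} = {G} (intersection, +0)
QS@3: {A} ∪ {C} = {A,C} (union, +1)
ABPQSU@3: {G} ∪ {A,C} = {A,C,G} (union, +1)
per-site changes: [1, 3, 3, 3]; total = 10

A,C,G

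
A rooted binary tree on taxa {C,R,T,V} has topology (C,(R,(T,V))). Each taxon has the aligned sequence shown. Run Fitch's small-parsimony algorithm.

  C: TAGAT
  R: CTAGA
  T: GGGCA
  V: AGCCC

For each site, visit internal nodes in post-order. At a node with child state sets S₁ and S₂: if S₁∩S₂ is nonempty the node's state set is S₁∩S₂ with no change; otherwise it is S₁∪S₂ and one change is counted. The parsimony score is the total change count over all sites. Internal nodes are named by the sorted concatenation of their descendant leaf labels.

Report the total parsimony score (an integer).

site 0, node TV: T={G} ∪ V={A} → {A,G} (+1)
site 0, node RTV: R={C} ∪ TV={A,G} → {A,C,G} (+1)
site 0, node CRTV: C={T} ∪ RTV={A,C,G} → {A,C,G,T} (+1)
site 1, node TV: T={G} ∩ V={G} → {G} (+0)
site 1, node RTV: R={T} ∪ TV={G} → {G,T} (+1)
site 1, node CRTV: C={A} ∪ RTV={G,T} → {A,G,T} (+1)
site 2, node TV: T={G} ∪ V={C} → {C,G} (+1)
site 2, node RTV: R={A} ∪ TV={C,G} → {A,C,G} (+1)
site 2, node CRTV: C={G} ∩ RTV={A,C,G} → {G} (+0)
site 3, node TV: T={C} ∩ V={C} → {C} (+0)
site 3, node RTV: R={G} ∪ TV={C} → {C,G} (+1)
site 3, node CRTV: C={A} ∪ RTV={C,G} → {A,C,G} (+1)
site 4, node TV: T={A} ∪ V={C} → {A,C} (+1)
site 4, node RTV: R={A} ∩ TV={A,C} → {A} (+0)
site 4, node CRTV: C={T} ∪ RTV={A} → {A,T} (+1)
per-site changes: [3, 2, 2, 2, 2]; total = 11

11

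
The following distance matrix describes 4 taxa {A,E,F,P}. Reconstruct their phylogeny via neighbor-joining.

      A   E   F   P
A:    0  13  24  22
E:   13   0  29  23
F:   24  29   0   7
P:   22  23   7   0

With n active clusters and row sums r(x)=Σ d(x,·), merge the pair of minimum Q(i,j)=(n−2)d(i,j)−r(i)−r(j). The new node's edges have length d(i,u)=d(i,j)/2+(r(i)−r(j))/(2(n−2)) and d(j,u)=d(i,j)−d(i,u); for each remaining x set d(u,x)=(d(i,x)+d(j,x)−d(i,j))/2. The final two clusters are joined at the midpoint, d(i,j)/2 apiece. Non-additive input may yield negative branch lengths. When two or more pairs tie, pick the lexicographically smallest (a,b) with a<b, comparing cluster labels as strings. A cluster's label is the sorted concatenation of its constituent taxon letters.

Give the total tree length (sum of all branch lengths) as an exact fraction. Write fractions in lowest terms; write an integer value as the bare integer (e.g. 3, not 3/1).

69/2

iteration 1: select A,E (d=13, Q=-98); attach at lengths (5, 8); label the merged cluster AE
  updated: d(AE,F)=20, d(AE,P)=16
iteration 2: select AE,F (d=20, Q=-43); attach at lengths (29/2, 11/2); label the merged cluster AEF
  updated: d(AEF,P)=3/2
iteration 3: select AEF,P (d=3/2); attach at lengths (3/4, 3/4); label the merged cluster AEFP
final tree: (((A:5,E:8):29/2,F:11/2):3/4,P:3/4)
total length: 69/2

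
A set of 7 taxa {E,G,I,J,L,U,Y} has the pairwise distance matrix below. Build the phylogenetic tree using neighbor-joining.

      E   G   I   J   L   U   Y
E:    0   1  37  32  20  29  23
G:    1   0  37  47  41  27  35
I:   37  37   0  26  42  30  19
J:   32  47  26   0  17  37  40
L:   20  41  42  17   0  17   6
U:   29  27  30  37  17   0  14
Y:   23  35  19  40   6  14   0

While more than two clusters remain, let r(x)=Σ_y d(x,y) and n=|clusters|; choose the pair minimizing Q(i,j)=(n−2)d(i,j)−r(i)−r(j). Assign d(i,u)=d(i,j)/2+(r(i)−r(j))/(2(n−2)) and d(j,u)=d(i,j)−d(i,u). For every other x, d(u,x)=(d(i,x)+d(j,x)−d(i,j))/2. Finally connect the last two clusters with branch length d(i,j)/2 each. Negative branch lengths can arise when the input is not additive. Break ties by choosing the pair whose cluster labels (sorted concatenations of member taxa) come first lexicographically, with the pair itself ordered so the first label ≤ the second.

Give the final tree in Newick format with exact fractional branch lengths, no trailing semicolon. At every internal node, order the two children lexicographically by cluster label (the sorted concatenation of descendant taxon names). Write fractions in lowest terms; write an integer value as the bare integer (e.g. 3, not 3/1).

iteration 1: select E,G (d=1, Q=-325); attach at lengths (-41/10, 51/10); label the merged cluster EG
  updated: d(EG,I)=73/2, d(EG,J)=39, d(EG,L)=30, d(EG,U)=55/2, d(EG,Y)=57/2
iteration 2: select I,J (d=26, Q=-417/2); attach at lengths (197/16, 219/16); label the merged cluster IJ
  updated: d(EG,IJ)=99/4, d(IJ,L)=33/2, d(IJ,U)=41/2, d(IJ,Y)=33/2
iteration 3: select L,Y (d=6, Q=-233/2); attach at lengths (15/4, 9/4); label the merged cluster LY
  updated: d(EG,LY)=105/4, d(IJ,LY)=27/2, d(LY,U)=25/2
iteration 4: select EG,IJ (d=99/4, Q=-351/4); attach at lengths (277/16, 119/16); label the merged cluster EGIJ
  updated: d(EGIJ,LY)=15/2, d(EGIJ,U)=93/8
iteration 5: select EGIJ,LY (d=15/2, Q=-253/8); attach at lengths (53/16, 67/16); label the merged cluster EGIJLY
  updated: d(EGIJLY,U)=133/16
iteration 6: select EGIJLY,U (d=133/16); attach at lengths (133/32, 133/32); label the merged cluster EGIJLUY
final tree: ((((E:-41/10,G:51/10):277/16,(I:197/16,J:219/16):119/16):53/16,(L:15/4,Y:9/4):67/16):133/32,U:133/32)
total length: 1177/16

((((E:-41/10,G:51/10):277/16,(I:197/16,J:219/16):119/16):53/16,(L:15/4,Y:9/4):67/16):133/32,U:133/32)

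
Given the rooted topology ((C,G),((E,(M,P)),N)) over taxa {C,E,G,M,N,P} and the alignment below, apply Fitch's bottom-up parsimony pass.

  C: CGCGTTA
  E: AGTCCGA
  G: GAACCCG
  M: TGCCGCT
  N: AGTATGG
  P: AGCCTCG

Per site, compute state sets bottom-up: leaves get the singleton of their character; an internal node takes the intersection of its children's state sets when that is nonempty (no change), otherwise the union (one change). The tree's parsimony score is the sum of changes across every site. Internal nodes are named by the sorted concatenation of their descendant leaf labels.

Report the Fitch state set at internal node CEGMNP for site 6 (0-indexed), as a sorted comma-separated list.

G

CG@0: {C} ∪ {G} = {C,G} (union, +1)
MP@0: {T} ∪ {A} = {A,T} (union, +1)
EMP@0: {A} ∩ {A,T} = {A} (intersection, +0)
EMNP@0: {A} ∩ {A} = {A} (intersection, +0)
CEGMNP@0: {C,G} ∪ {A} = {A,C,G} (union, +1)
CG@1: {G} ∪ {A} = {A,G} (union, +1)
MP@1: {G} ∩ {G} = {G} (intersection, +0)
EMP@1: {G} ∩ {G} = {G} (intersection, +0)
EMNP@1: {G} ∩ {G} = {G} (intersection, +0)
CEGMNP@1: {A,G} ∩ {G} = {G} (intersection, +0)
CG@2: {C} ∪ {A} = {A,C} (union, +1)
MP@2: {C} ∩ {C} = {C} (intersection, +0)
EMP@2: {T} ∪ {C} = {C,T} (union, +1)
EMNP@2: {C,T} ∩ {T} = {T} (intersection, +0)
CEGMNP@2: {A,C} ∪ {T} = {A,C,T} (union, +1)
CG@3: {G} ∪ {C} = {C,G} (union, +1)
MP@3: {C} ∩ {C} = {C} (intersection, +0)
EMP@3: {C} ∩ {C} = {C} (intersection, +0)
EMNP@3: {C} ∪ {A} = {A,C} (union, +1)
CEGMNP@3: {C,G} ∩ {A,C} = {C} (intersection, +0)
CG@4: {T} ∪ {C} = {C,T} (union, +1)
MP@4: {G} ∪ {T} = {G,T} (union, +1)
EMP@4: {C} ∪ {G,T} = {C,G,T} (union, +1)
EMNP@4: {C,G,T} ∩ {T} = {T} (intersection, +0)
CEGMNP@4: {C,T} ∩ {T} = {T} (intersection, +0)
CG@5: {T} ∪ {C} = {C,T} (union, +1)
MP@5: {C} ∩ {C} = {C} (intersection, +0)
EMP@5: {G} ∪ {C} = {C,G} (union, +1)
EMNP@5: {C,G} ∩ {G} = {G} (intersection, +0)
CEGMNP@5: {C,T} ∪ {G} = {C,G,T} (union, +1)
CG@6: {A} ∪ {G} = {A,G} (union, +1)
MP@6: {T} ∪ {G} = {G,T} (union, +1)
EMP@6: {A} ∪ {G,T} = {A,G,T} (union, +1)
EMNP@6: {A,G,T} ∩ {G} = {G} (intersection, +0)
CEGMNP@6: {A,G} ∩ {G} = {G} (intersection, +0)
per-site changes: [3, 1, 3, 2, 3, 3, 3]; total = 18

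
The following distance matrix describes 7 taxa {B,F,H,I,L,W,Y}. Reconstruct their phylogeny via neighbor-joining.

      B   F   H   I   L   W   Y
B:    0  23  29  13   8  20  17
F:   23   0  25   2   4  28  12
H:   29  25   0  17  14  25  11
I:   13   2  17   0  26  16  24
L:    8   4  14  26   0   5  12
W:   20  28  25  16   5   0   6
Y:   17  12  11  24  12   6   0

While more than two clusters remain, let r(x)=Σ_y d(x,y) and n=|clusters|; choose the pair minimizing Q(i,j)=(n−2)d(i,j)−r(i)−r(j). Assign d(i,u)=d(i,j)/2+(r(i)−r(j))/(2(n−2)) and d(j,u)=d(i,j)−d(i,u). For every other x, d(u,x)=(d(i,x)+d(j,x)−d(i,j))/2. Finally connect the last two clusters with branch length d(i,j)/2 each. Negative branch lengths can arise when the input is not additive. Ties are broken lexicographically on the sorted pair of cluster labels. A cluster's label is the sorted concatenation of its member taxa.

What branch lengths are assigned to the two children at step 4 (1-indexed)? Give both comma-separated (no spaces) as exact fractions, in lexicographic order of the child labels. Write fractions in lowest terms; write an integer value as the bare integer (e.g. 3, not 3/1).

21/8,33/8

iteration 1: select F,I (d=2, Q=-182); attach at lengths (3/5, 7/5); label the merged cluster FI
  updated: d(B,FI)=17, d(FI,H)=20, d(FI,L)=14, d(FI,W)=21, d(FI,Y)=17
iteration 2: select H,Y (d=11, Q=-118); attach at lengths (10, 1); label the merged cluster HY
  updated: d(B,HY)=35/2, d(FI,HY)=13, d(HY,L)=15/2, d(HY,W)=10
iteration 3: select B,FI (d=17, Q=-153/2); attach at lengths (97/12, 107/12); label the merged cluster BFI
  updated: d(BFI,HY)=27/4, d(BFI,L)=5/2, d(BFI,W)=12
iteration 4: select BFI,HY (d=27/4, Q=-32); attach at lengths (21/8, 33/8); label the merged cluster BFHIY
  updated: d(BFHIY,L)=13/8, d(BFHIY,W)=61/8
iteration 5: select BFHIY,L (d=13/8, Q=-57/4); attach at lengths (17/8, -1/2); label the merged cluster BFHILY
  updated: d(BFHILY,W)=11/2
iteration 6: select BFHILY,W (d=11/2); attach at lengths (11/4, 11/4); label the merged cluster BFHILWY
final tree: ((((B:97/12,(F:3/5,I:7/5):107/12):21/8,(H:10,Y:1):33/8):17/8,L:-1/2):11/4,W:11/4)
total length: 351/8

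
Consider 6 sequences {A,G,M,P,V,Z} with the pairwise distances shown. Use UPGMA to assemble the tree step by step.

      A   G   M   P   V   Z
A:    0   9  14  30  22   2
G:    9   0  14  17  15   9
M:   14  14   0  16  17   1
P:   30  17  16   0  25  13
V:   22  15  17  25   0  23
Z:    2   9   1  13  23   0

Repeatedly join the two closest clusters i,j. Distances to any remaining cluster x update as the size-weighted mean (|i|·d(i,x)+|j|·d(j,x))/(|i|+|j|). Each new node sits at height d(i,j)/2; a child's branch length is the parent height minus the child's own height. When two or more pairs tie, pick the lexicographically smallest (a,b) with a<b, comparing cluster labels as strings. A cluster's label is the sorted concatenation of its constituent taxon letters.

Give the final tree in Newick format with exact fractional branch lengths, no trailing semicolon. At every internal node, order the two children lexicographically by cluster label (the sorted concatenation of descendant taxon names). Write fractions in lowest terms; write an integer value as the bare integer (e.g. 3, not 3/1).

((((A:4,(M:1/2,Z:1/2):7/2):4/3,G:16/3):25/6,P:19/2):7/10,V:51/5)

iteration 1: select M,Z (d=1); attach at lengths (1/2, 1/2); label the merged cluster MZ
  updated: d(A,MZ)=8, d(G,MZ)=23/2, d(MZ,P)=29/2, d(MZ,V)=20
iteration 2: select A,MZ (d=8); attach at lengths (4, 7/2); label the merged cluster AMZ
  updated: d(AMZ,G)=32/3, d(AMZ,P)=59/3, d(AMZ,V)=62/3
iteration 3: select AMZ,G (d=32/3); attach at lengths (4/3, 16/3); label the merged cluster AGMZ
  updated: d(AGMZ,P)=19, d(AGMZ,V)=77/4
iteration 4: select AGMZ,P (d=19); attach at lengths (25/6, 19/2); label the merged cluster AGMPZ
  updated: d(AGMPZ,V)=102/5
iteration 5: select AGMPZ,V (d=102/5); attach at lengths (7/10, 51/5); label the merged cluster AGMPVZ
final tree: ((((A:4,(M:1/2,Z:1/2):7/2):4/3,G:16/3):25/6,P:19/2):7/10,V:51/5)
total length: 596/15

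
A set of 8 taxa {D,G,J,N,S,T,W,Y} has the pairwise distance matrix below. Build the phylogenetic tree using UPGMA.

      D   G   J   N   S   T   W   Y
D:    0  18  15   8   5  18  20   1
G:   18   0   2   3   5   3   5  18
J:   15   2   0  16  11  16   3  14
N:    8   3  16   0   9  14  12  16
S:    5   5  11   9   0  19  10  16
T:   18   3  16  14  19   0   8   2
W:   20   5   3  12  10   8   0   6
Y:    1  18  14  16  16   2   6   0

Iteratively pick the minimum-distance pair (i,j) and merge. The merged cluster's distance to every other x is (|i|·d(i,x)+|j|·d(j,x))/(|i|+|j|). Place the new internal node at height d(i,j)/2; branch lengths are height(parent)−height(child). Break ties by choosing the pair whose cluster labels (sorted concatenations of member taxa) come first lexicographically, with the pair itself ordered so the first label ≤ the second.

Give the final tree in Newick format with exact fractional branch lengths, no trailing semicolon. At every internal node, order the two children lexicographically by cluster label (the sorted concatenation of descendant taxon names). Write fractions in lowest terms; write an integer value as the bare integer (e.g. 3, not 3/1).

(((D:1/2,Y:1/2):9/2,T:5):23/15,((((G:1,J:1):1,W:2):7/3,S:13/3):2/3,N:5):23/15)

step 1: merge (D,Y) at d=1; branch lengths D→1/2, Y→1/2; new cluster DY
  updated: d(DY,G)=18, d(DY,J)=29/2, d(DY,N)=12, d(DY,S)=21/2, d(DY,T)=10, d(DY,W)=13
step 2: merge (G,J) at d=2; branch lengths G→1, J→1; new cluster GJ
  updated: d(DY,GJ)=65/4, d(GJ,N)=19/2, d(GJ,S)=8, d(GJ,T)=19/2, d(GJ,W)=4
step 3: merge (GJ,W) at d=4; branch lengths GJ→1, W→2; new cluster GJW
  updated: d(DY,GJW)=91/6, d(GJW,N)=31/3, d(GJW,S)=26/3, d(GJW,T)=9
step 4: merge (GJW,S) at d=26/3; branch lengths GJW→7/3, S→13/3; new cluster GJSW
  updated: d(DY,GJSW)=14, d(GJSW,N)=10, d(GJSW,T)=23/2
step 5: merge (DY,T) at d=10; branch lengths DY→9/2, T→5; new cluster DTY
  updated: d(DTY,GJSW)=79/6, d(DTY,N)=38/3
step 6: merge (GJSW,N) at d=10; branch lengths GJSW→2/3, N→5; new cluster GJNSW
  updated: d(DTY,GJNSW)=196/15
step 7: merge (DTY,GJNSW) at d=196/15; branch lengths DTY→23/15, GJNSW→23/15; new cluster DGJNSTWY
final tree: (((D:1/2,Y:1/2):9/2,T:5):23/15,((((G:1,J:1):1,W:2):7/3,S:13/3):2/3,N:5):23/15)
total length: 309/10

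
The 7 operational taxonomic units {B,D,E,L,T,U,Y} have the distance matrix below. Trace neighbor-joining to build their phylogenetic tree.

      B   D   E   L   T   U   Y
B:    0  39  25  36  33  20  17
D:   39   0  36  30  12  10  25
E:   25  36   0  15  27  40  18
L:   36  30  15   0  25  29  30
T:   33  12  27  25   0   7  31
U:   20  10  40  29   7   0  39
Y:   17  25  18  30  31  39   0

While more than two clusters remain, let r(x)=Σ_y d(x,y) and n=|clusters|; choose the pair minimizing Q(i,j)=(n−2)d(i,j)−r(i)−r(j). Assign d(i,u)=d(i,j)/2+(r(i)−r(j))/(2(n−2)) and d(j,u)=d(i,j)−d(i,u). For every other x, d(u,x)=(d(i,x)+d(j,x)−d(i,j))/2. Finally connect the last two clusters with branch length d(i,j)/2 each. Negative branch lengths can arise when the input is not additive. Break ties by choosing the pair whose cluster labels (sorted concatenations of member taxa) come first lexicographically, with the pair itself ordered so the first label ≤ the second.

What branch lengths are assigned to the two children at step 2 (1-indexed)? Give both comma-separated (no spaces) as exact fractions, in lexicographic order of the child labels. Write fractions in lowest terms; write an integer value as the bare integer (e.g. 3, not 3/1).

143/16,129/16

iteration 1: select E,L (d=15, Q=-251); attach at lengths (71/10, 79/10); label the merged cluster EL
  updated: d(B,EL)=23, d(D,EL)=51/2, d(EL,T)=37/2, d(EL,U)=27, d(EL,Y)=33/2
iteration 2: select B,Y (d=17, Q=-385/2); attach at lengths (143/16, 129/16); label the merged cluster BY
  updated: d(BY,D)=47/2, d(BY,EL)=45/4, d(BY,T)=47/2, d(BY,U)=21
iteration 3: select BY,EL (d=45/4, Q=-511/4); attach at lengths (41/8, 49/8); label the merged cluster BELY
  updated: d(BELY,D)=151/8, d(BELY,T)=123/8, d(BELY,U)=147/8
iteration 4: select BELY,T (d=123/8, Q=-225/4); attach at lengths (49/4, 25/8); label the merged cluster BELTY
  updated: d(BELTY,D)=31/4, d(BELTY,U)=5
iteration 5: select BELTY,D (d=31/4, Q=-91/4); attach at lengths (11/8, 51/8); label the merged cluster BDELTY
  updated: d(BDELTY,U)=29/8
iteration 6: select BDELTY,U (d=29/8); attach at lengths (29/16, 29/16); label the merged cluster BDELTUY
final tree: (((((B:143/16,Y:129/16):41/8,(E:71/10,L:79/10):49/8):49/4,T:25/8):11/8,D:51/8):29/16,U:29/16)
total length: 70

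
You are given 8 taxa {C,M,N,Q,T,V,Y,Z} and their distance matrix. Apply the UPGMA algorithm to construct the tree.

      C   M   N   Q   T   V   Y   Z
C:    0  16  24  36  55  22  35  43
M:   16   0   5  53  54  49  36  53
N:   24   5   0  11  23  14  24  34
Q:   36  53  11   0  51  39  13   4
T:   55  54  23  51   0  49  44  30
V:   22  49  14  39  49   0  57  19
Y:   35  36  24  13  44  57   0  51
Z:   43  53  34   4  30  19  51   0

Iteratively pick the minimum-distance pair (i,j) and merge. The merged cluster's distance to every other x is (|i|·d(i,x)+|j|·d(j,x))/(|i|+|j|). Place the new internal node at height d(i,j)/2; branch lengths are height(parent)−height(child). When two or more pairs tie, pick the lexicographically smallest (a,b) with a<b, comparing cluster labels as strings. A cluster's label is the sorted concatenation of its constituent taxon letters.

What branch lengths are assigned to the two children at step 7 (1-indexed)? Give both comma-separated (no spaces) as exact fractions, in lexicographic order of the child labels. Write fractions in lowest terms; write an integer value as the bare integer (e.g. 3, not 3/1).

1. join Q+Z (d=4) ⇒ QZ; edges |Q|=2, |Z|=2
  updated: d(C,QZ)=79/2, d(M,QZ)=53, d(N,QZ)=45/2, d(QZ,T)=81/2, d(QZ,V)=29, d(QZ,Y)=32
2. join M+N (d=5) ⇒ MN; edges |M|=5/2, |N|=5/2
  updated: d(C,MN)=20, d(MN,QZ)=151/4, d(MN,T)=77/2, d(MN,V)=63/2, d(MN,Y)=30
3. join C+MN (d=20) ⇒ CMN; edges |C|=10, |MN|=15/2
  updated: d(CMN,QZ)=115/3, d(CMN,T)=44, d(CMN,V)=85/3, d(CMN,Y)=95/3
4. join CMN+V (d=85/3) ⇒ CMNV; edges |CMN|=25/6, |V|=85/6
  updated: d(CMNV,QZ)=36, d(CMNV,T)=181/4, d(CMNV,Y)=38
5. join QZ+Y (d=32) ⇒ QYZ; edges |QZ|=14, |Y|=16
  updated: d(CMNV,QYZ)=110/3, d(QYZ,T)=125/3
6. join CMNV+QYZ (d=110/3) ⇒ CMNQVYZ; edges |CMNV|=25/6, |QYZ|=7/3
  updated: d(CMNQVYZ,T)=306/7
7. join CMNQVYZ+T (d=306/7) ⇒ CMNQTVYZ; edges |CMNQVYZ|=74/21, |T|=153/7
final tree: ((((C:10,(M:5/2,N:5/2):15/2):25/6,V:85/6):25/6,((Q:2,Z:2):14,Y:16):7/3):74/21,T:153/7)
total length: 747/7

74/21,153/7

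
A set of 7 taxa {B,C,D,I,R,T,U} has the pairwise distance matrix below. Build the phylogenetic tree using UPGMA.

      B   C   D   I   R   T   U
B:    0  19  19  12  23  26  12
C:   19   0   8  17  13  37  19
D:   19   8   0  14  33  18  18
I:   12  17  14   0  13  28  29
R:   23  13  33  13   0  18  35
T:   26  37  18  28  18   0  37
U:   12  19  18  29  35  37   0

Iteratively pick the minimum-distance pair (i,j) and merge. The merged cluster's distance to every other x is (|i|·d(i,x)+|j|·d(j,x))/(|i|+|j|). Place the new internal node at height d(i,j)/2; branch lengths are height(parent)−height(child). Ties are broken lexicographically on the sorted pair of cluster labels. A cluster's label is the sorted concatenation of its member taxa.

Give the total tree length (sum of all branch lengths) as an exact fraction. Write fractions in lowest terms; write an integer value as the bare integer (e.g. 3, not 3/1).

iteration 1: select C,D (d=8); attach at lengths (4, 4); label the merged cluster CD
  updated: d(B,CD)=19, d(CD,I)=31/2, d(CD,R)=23, d(CD,T)=55/2, d(CD,U)=37/2
iteration 2: select B,I (d=12); attach at lengths (6, 6); label the merged cluster BI
  updated: d(BI,CD)=69/4, d(BI,R)=18, d(BI,T)=27, d(BI,U)=41/2
iteration 3: select BI,CD (d=69/4); attach at lengths (21/8, 37/8); label the merged cluster BCDI
  updated: d(BCDI,R)=41/2, d(BCDI,T)=109/4, d(BCDI,U)=39/2
iteration 4: select R,T (d=18); attach at lengths (9, 9); label the merged cluster RT
  updated: d(BCDI,RT)=191/8, d(RT,U)=36
iteration 5: select BCDI,U (d=39/2); attach at lengths (9/8, 39/4); label the merged cluster BCDIU
  updated: d(BCDIU,RT)=263/10
iteration 6: select BCDIU,RT (d=263/10); attach at lengths (17/5, 83/20); label the merged cluster BCDIRTU
final tree: ((((B:6,I:6):21/8,(C:4,D:4):37/8):9/8,U:39/4):17/5,(R:9,T:9):83/20)
total length: 2547/40

2547/40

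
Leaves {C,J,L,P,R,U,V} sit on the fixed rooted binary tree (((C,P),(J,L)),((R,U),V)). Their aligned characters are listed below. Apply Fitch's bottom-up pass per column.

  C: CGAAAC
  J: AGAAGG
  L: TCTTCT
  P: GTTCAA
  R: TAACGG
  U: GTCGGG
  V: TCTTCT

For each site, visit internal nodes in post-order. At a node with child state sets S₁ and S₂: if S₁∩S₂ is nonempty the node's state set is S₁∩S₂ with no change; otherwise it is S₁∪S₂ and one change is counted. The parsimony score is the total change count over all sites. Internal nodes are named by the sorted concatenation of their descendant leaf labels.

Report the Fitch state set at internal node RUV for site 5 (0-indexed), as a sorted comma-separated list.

G,T

site 0, node CP: C={C} ∪ P={G} → {C,G} (+1)
site 0, node JL: J={A} ∪ L={T} → {A,T} (+1)
site 0, node CJLP: CP={C,G} ∪ JL={A,T} → {A,C,G,T} (+1)
site 0, node RU: R={T} ∪ U={G} → {G,T} (+1)
site 0, node RUV: RU={G,T} ∩ V={T} → {T} (+0)
site 0, node CJLPRUV: CJLP={A,C,G,T} ∩ RUV={T} → {T} (+0)
site 1, node CP: C={G} ∪ P={T} → {G,T} (+1)
site 1, node JL: J={G} ∪ L={C} → {C,G} (+1)
site 1, node CJLP: CP={G,T} ∩ JL={C,G} → {G} (+0)
site 1, node RU: R={A} ∪ U={T} → {A,T} (+1)
site 1, node RUV: RU={A,T} ∪ V={C} → {A,C,T} (+1)
site 1, node CJLPRUV: CJLP={G} ∪ RUV={A,C,T} → {A,C,G,T} (+1)
site 2, node CP: C={A} ∪ P={T} → {A,T} (+1)
site 2, node JL: J={A} ∪ L={T} → {A,T} (+1)
site 2, node CJLP: CP={A,T} ∩ JL={A,T} → {A,T} (+0)
site 2, node RU: R={A} ∪ U={C} → {A,C} (+1)
site 2, node RUV: RU={A,C} ∪ V={T} → {A,C,T} (+1)
site 2, node CJLPRUV: CJLP={A,T} ∩ RUV={A,C,T} → {A,T} (+0)
site 3, node CP: C={A} ∪ P={C} → {A,C} (+1)
site 3, node JL: J={A} ∪ L={T} → {A,T} (+1)
site 3, node CJLP: CP={A,C} ∩ JL={A,T} → {A} (+0)
site 3, node RU: R={C} ∪ U={G} → {C,G} (+1)
site 3, node RUV: RU={C,G} ∪ V={T} → {C,G,T} (+1)
site 3, node CJLPRUV: CJLP={A} ∪ RUV={C,G,T} → {A,C,G,T} (+1)
site 4, node CP: C={A} ∩ P={A} → {A} (+0)
site 4, node JL: J={G} ∪ L={C} → {C,G} (+1)
site 4, node CJLP: CP={A} ∪ JL={C,G} → {A,C,G} (+1)
site 4, node RU: R={G} ∩ U={G} → {G} (+0)
site 4, node RUV: RU={G} ∪ V={C} → {C,G} (+1)
site 4, node CJLPRUV: CJLP={A,C,G} ∩ RUV={C,G} → {C,G} (+0)
site 5, node CP: C={C} ∪ P={A} → {A,C} (+1)
site 5, node JL: J={G} ∪ L={T} → {G,T} (+1)
site 5, node CJLP: CP={A,C} ∪ JL={G,T} → {A,C,G,T} (+1)
site 5, node RU: R={G} ∩ U={G} → {G} (+0)
site 5, node RUV: RU={G} ∪ V={T} → {G,T} (+1)
site 5, node CJLPRUV: CJLP={A,C,G,T} ∩ RUV={G,T} → {G,T} (+0)
per-site changes: [4, 5, 4, 5, 3, 4]; total = 25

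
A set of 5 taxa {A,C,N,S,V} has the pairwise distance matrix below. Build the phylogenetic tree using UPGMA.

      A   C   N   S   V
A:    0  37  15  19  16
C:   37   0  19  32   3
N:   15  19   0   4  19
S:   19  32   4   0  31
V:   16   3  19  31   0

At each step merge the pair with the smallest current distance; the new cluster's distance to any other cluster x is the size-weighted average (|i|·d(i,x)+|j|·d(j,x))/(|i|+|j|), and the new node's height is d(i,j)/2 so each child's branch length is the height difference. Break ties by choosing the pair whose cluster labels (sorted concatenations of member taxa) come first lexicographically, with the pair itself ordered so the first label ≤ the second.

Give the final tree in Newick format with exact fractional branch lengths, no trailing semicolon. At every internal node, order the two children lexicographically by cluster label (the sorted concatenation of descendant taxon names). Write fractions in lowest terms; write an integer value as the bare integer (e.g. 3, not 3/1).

iteration 1: select C,V (d=3); attach at lengths (3/2, 3/2); label the merged cluster CV
  updated: d(A,CV)=53/2, d(CV,N)=19, d(CV,S)=63/2
iteration 2: select N,S (d=4); attach at lengths (2, 2); label the merged cluster NS
  updated: d(A,NS)=17, d(CV,NS)=101/4
iteration 3: select A,NS (d=17); attach at lengths (17/2, 13/2); label the merged cluster ANS
  updated: d(ANS,CV)=77/3
iteration 4: select ANS,CV (d=77/3); attach at lengths (13/3, 34/3); label the merged cluster ACNSV
final tree: ((A:17/2,(N:2,S:2):13/2):13/3,(C:3/2,V:3/2):34/3)
total length: 113/3

((A:17/2,(N:2,S:2):13/2):13/3,(C:3/2,V:3/2):34/3)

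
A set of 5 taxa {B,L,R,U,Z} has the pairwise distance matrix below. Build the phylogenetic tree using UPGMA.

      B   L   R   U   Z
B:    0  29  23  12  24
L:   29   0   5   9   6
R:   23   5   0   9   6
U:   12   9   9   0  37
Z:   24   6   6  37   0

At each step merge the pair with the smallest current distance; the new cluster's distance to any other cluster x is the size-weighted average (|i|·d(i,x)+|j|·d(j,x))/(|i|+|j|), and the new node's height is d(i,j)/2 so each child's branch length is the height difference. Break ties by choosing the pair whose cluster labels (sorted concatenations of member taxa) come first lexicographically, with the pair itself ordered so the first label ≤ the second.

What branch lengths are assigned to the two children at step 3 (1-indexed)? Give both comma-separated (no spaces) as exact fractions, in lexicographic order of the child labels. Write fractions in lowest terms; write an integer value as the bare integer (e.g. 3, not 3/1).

iteration 1: select L,R (d=5); attach at lengths (5/2, 5/2); label the merged cluster LR
  updated: d(B,LR)=26, d(LR,U)=9, d(LR,Z)=6
iteration 2: select LR,Z (d=6); attach at lengths (1/2, 3); label the merged cluster LRZ
  updated: d(B,LRZ)=76/3, d(LRZ,U)=55/3
iteration 3: select B,U (d=12); attach at lengths (6, 6); label the merged cluster BU
  updated: d(BU,LRZ)=131/6
iteration 4: select BU,LRZ (d=131/6); attach at lengths (59/12, 95/12); label the merged cluster BLRUZ
final tree: ((B:6,U:6):59/12,((L:5/2,R:5/2):1/2,Z:3):95/12)
total length: 100/3

6,6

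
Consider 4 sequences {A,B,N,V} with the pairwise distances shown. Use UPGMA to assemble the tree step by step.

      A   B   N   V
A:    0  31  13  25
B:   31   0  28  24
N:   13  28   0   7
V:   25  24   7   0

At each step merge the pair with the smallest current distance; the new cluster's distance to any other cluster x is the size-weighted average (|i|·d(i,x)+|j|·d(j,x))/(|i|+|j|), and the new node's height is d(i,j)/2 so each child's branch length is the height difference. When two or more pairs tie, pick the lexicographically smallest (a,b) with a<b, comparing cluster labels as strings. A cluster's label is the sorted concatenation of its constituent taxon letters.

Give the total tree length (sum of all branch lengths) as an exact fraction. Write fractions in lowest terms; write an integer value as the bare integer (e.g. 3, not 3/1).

iteration 1: select N,V (d=7); attach at lengths (7/2, 7/2); label the merged cluster NV
  updated: d(A,NV)=19, d(B,NV)=26
iteration 2: select A,NV (d=19); attach at lengths (19/2, 6); label the merged cluster ANV
  updated: d(ANV,B)=83/3
iteration 3: select ANV,B (d=83/3); attach at lengths (13/3, 83/6); label the merged cluster ABNV
final tree: ((A:19/2,(N:7/2,V:7/2):6):13/3,B:83/6)
total length: 122/3

122/3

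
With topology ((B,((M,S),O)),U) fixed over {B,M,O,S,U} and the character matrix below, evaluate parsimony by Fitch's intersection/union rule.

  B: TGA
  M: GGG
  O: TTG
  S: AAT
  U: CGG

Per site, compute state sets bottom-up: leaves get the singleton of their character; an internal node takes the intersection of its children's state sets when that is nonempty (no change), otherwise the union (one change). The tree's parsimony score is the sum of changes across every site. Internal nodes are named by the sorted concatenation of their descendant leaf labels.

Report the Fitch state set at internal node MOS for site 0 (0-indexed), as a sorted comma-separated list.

[col 0] MS: children M:{G}, S:{A} ∪→ {A,G}; cost 1
[col 0] MOS: children MS:{A,G}, O:{T} ∪→ {A,G,T}; cost 1
[col 0] BMOS: children B:{T}, MOS:{A,G,T} ∩→ {T}; cost 0
[col 0] BMOSU: children BMOS:{T}, U:{C} ∪→ {C,T}; cost 1
[col 1] MS: children M:{G}, S:{A} ∪→ {A,G}; cost 1
[col 1] MOS: children MS:{A,G}, O:{T} ∪→ {A,G,T}; cost 1
[col 1] BMOS: children B:{G}, MOS:{A,G,T} ∩→ {G}; cost 0
[col 1] BMOSU: children BMOS:{G}, U:{G} ∩→ {G}; cost 0
[col 2] MS: children M:{G}, S:{T} ∪→ {G,T}; cost 1
[col 2] MOS: children MS:{G,T}, O:{G} ∩→ {G}; cost 0
[col 2] BMOS: children B:{A}, MOS:{G} ∪→ {A,G}; cost 1
[col 2] BMOSU: children BMOS:{A,G}, U:{G} ∩→ {G}; cost 0
per-site changes: [3, 2, 2]; total = 7

A,G,T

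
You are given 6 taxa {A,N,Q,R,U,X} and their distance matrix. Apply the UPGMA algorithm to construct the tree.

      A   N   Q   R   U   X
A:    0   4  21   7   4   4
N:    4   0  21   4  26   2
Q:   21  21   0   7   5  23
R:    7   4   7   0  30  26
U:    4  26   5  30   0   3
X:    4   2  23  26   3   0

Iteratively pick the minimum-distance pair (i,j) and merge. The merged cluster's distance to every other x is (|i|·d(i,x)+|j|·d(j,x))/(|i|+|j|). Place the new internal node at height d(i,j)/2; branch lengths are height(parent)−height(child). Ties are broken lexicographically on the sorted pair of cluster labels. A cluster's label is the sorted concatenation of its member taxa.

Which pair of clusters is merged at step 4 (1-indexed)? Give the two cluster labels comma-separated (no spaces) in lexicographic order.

ANX,R

iteration 1: select N,X (d=2); attach at lengths (1, 1); label the merged cluster NX
  updated: d(A,NX)=4, d(NX,Q)=22, d(NX,R)=15, d(NX,U)=29/2
iteration 2: select A,NX (d=4); attach at lengths (2, 1); label the merged cluster ANX
  updated: d(ANX,Q)=65/3, d(ANX,R)=37/3, d(ANX,U)=11
iteration 3: select Q,U (d=5); attach at lengths (5/2, 5/2); label the merged cluster QU
  updated: d(ANX,QU)=49/3, d(QU,R)=37/2
iteration 4: select ANX,R (d=37/3); attach at lengths (25/6, 37/6); label the merged cluster ANRX
  updated: d(ANRX,QU)=135/8
iteration 5: select ANRX,QU (d=135/8); attach at lengths (109/48, 95/16); label the merged cluster ANQRUX
final tree: (((A:2,(N:1,X:1):1):25/6,R:37/6):109/48,(Q:5/2,U:5/2):95/16)
total length: 685/24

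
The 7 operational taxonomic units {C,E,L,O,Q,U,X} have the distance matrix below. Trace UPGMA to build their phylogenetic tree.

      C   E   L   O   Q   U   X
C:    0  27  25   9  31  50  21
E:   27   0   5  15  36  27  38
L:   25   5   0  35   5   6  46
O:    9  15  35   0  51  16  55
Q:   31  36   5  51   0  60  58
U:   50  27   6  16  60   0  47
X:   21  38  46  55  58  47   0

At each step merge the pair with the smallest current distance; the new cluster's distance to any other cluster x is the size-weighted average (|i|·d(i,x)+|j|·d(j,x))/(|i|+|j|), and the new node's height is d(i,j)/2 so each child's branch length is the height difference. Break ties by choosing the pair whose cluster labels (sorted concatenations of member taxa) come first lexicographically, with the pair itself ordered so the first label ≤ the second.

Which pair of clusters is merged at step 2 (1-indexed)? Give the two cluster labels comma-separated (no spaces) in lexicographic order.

iteration 1: select E,L (d=5); attach at lengths (5/2, 5/2); label the merged cluster EL
  updated: d(C,EL)=26, d(EL,O)=25, d(EL,Q)=41/2, d(EL,U)=33/2, d(EL,X)=42
iteration 2: select C,O (d=9); attach at lengths (9/2, 9/2); label the merged cluster CO
  updated: d(CO,EL)=51/2, d(CO,Q)=41, d(CO,U)=33, d(CO,X)=38
iteration 3: select EL,U (d=33/2); attach at lengths (23/4, 33/4); label the merged cluster ELU
  updated: d(CO,ELU)=28, d(ELU,Q)=101/3, d(ELU,X)=131/3
iteration 4: select CO,ELU (d=28); attach at lengths (19/2, 23/4); label the merged cluster CELOU
  updated: d(CELOU,Q)=183/5, d(CELOU,X)=207/5
iteration 5: select CELOU,Q (d=183/5); attach at lengths (43/10, 183/10); label the merged cluster CELOQU
  updated: d(CELOQU,X)=265/6
iteration 6: select CELOQU,X (d=265/6); attach at lengths (227/60, 265/12); label the merged cluster CELOQUX
final tree: ((((C:9/2,O:9/2):19/2,((E:5/2,L:5/2):23/4,U:33/4):23/4):43/10,Q:183/10):227/60,X:265/12)
total length: 5503/60

C,O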